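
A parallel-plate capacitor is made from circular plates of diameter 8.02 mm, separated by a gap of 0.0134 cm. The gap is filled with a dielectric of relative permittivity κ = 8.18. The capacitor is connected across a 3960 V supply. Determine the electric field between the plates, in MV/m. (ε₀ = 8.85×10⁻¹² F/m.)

29.6 MV/m

E = V/d = 3960 / 1.34×10⁻⁴ = 2.96×10⁷ V/m.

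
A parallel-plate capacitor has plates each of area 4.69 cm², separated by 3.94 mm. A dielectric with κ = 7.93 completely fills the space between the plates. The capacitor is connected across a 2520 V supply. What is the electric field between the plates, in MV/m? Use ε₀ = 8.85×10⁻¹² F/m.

E = V/d = 2520 / 3.94×10⁻³ = 6.40×10⁵ V/m.

E ≈ 0.640 MV/m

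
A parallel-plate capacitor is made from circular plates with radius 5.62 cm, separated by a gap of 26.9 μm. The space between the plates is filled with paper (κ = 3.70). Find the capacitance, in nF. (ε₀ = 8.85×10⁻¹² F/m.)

C ≈ 12.1 nF

A = π(5.62 cm)² = 9.92×10⁻³ m².
C = κε₀A/d = 3.70 × 8.85×10⁻¹² × 9.92×10⁻³ / 2.69×10⁻⁵ = 1.21×10⁻⁸ F.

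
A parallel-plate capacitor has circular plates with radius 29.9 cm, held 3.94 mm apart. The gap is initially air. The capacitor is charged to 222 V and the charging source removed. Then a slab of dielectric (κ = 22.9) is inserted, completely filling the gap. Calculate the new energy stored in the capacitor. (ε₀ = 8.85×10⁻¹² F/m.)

A = π(29.9 cm)² = 0.281 m².
Initially C₁ = ε₀A/d = 8.85×10⁻¹² × 0.281 / 3.94×10⁻³ = 6.31×10⁻¹⁰ F.
U₁ = 1.55×10⁻⁵ J.
Isolated ⇒ Q is held fixed. C₂ = 22.9 C₁ and U = Q²/(2C), so U₂/U₁ = C₁/C₂ = 0.0437.
U₂ = 0.0437 × 1.55×10⁻⁵ = 6.79×10⁻⁷ J.

U ≈ 0.679 μJ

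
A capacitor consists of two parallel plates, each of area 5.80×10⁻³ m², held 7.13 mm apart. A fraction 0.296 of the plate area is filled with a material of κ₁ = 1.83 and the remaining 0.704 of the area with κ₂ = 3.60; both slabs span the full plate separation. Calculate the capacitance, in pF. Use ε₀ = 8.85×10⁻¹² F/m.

Side-by-side slabs ⇒ two capacitors in parallel, each spanning the full gap.
C₁ = κ₁ε₀A₁/d = 1.83 × 8.85×10⁻¹² × 1.72×10⁻³ / 7.13×10⁻³ = 3.90×10⁻¹² F.
C₂ = κ₂ε₀A₂/d = 3.60 × 8.85×10⁻¹² × 4.08×10⁻³ / 7.13×10⁻³ = 1.82×10⁻¹¹ F.
C = C₁ + C₂ = 2.21×10⁻¹¹ F.

C ≈ 22.1 pF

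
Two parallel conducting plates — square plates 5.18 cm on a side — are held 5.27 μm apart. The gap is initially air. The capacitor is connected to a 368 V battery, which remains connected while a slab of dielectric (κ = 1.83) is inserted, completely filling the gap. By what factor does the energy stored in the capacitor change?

1.83

Battery connected ⇒ V is held fixed.
C₂ = 1.83 C₁ and U = ½CV², so U₂/U₁ = C₂/C₁ = 1.83.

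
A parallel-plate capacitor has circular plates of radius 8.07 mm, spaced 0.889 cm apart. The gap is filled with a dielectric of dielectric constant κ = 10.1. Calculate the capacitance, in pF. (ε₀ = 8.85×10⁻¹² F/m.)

A = π(8.07 mm)² = 2.05×10⁻⁴ m².
C = κε₀A/d = 10.1 × 8.85×10⁻¹² × 2.05×10⁻⁴ / 8.89×10⁻³ = 2.06×10⁻¹² F.

C ≈ 2.06 pF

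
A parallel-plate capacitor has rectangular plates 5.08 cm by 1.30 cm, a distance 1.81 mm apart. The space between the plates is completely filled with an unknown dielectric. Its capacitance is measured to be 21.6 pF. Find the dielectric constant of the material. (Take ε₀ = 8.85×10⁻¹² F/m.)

A = 5.08 × 1.30 cm² = 6.60×10⁻⁴ m².
κ = Cd/(ε₀A) = 2.16×10⁻¹¹ × 1.81×10⁻³ / (8.85×10⁻¹² × 6.60×10⁻⁴) = 6.69.

κ ≈ 6.69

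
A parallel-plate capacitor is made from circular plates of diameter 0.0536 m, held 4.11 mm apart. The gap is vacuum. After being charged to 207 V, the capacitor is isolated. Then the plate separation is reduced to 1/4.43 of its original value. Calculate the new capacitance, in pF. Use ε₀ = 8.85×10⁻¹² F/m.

C ≈ 21.5 pF

A = π(0.0536/2 m)² = 2.26×10⁻³ m².
Initially C₁ = ε₀A/d = 8.85×10⁻¹² × 2.26×10⁻³ / 4.11×10⁻³ = 4.86×10⁻¹² F.
C = ε₀A/d scales as 1/d, so C₂/C₁ = d₁/d₂ = 4.43.
C₂ = 4.43 × 4.86×10⁻¹² = 2.15×10⁻¹¹ F.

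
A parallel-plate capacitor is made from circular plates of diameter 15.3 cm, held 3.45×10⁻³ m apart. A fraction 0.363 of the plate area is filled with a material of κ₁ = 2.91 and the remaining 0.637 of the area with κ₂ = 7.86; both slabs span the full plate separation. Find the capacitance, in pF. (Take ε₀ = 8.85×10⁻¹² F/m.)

C ≈ 286 pF

A = π(15.3/2 cm)² = 1.84×10⁻² m².
Side-by-side slabs ⇒ two capacitors in parallel, each spanning the full gap.
C₁ = κ₁ε₀A₁/d = 2.91 × 8.85×10⁻¹² × 6.67×10⁻³ / 3.45×10⁻³ = 4.98×10⁻¹¹ F.
C₂ = κ₂ε₀A₂/d = 7.86 × 8.85×10⁻¹² × 1.17×10⁻² / 3.45×10⁻³ = 2.36×10⁻¹⁰ F.
C = C₁ + C₂ = 2.86×10⁻¹⁰ F.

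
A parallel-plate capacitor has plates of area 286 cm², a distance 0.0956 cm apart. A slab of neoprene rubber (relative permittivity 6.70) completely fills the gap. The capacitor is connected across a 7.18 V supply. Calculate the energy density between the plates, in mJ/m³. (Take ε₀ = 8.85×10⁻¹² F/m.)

E = V/d = 7.18 / 9.56×10⁻⁴ = 7.51×10³ V/m.
u = ½κε₀E² = ½ × 6.70 × 8.85×10⁻¹² × (7.51×10³)² = 1.67×10⁻³ J/m³.

u ≈ 1.67 mJ/m³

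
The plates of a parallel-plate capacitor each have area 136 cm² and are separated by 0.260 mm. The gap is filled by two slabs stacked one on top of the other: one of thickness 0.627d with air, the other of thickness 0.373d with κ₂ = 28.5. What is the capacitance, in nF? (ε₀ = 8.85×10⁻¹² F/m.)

0.723 nF

A = 136 cm² = 1.36×10⁻² m².
Stacked slabs ⇒ two capacitors in series, each with the full plate area.
C₁ = κ₁ε₀A/d₁ = 1.00 × 8.85×10⁻¹² × 1.36×10⁻² / 1.63×10⁻⁴ = 7.38×10⁻¹⁰ F.
C₂ = κ₂ε₀A/d₂ = 28.5 × 8.85×10⁻¹² × 1.36×10⁻² / 9.70×10⁻⁵ = 3.54×10⁻⁸ F.
C = (1/C₁ + 1/C₂)⁻¹ = 7.23×10⁻¹⁰ F.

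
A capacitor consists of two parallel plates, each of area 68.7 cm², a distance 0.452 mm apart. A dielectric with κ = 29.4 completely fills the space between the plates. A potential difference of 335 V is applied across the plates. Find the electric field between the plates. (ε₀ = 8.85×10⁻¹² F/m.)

E ≈ 0.741 MV/m

E = V/d = 335 / 4.52×10⁻⁴ = 7.41×10⁵ V/m.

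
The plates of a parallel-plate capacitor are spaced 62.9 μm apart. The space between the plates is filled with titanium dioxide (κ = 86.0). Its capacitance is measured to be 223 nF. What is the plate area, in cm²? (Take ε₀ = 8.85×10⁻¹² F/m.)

A = Cd/(κε₀) = 2.23×10⁻⁷ × 6.29×10⁻⁵ / (86.0 × 8.85×10⁻¹²) = 1.84×10⁻² m².

184 cm²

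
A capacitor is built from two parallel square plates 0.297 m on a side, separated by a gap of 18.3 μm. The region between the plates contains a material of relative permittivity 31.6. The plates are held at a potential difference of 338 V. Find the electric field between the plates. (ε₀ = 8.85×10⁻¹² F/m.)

E ≈ 18.5 MV/m

E = V/d = 338 / 1.83×10⁻⁵ = 1.85×10⁷ V/m.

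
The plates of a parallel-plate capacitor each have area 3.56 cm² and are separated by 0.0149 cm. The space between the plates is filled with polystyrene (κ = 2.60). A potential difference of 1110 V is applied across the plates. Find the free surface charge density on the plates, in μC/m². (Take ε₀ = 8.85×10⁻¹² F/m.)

171 μC/m²

A = 3.56 cm² = 3.56×10⁻⁴ m².
C = κε₀A/d = 2.60 × 8.85×10⁻¹² × 3.56×10⁻⁴ / 1.49×10⁻⁴ = 5.50×10⁻¹¹ F.
σ = Q/A = CV/A = 5.50×10⁻¹¹ × 1110 / 3.56×10⁻⁴ = 1.71×10⁻⁴ C/m².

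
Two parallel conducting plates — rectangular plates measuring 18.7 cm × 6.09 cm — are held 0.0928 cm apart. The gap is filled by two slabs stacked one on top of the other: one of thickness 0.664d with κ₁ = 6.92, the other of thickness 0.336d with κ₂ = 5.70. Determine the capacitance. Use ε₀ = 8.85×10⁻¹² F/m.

0.701 nF

A = 18.7 × 6.09 cm² = 1.14×10⁻² m².
Stacked slabs ⇒ two capacitors in series, each with the full plate area.
C₁ = κ₁ε₀A/d₁ = 6.92 × 8.85×10⁻¹² × 1.14×10⁻² / 6.16×10⁻⁴ = 1.13×10⁻⁹ F.
C₂ = κ₂ε₀A/d₂ = 5.70 × 8.85×10⁻¹² × 1.14×10⁻² / 3.12×10⁻⁴ = 1.84×10⁻⁹ F.
C = (1/C₁ + 1/C₂)⁻¹ = 7.01×10⁻¹⁰ F.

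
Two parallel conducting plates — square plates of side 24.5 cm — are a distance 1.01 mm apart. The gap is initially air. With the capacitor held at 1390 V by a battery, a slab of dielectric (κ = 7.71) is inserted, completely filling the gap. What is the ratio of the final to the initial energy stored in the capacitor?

7.71

Battery connected ⇒ V is held fixed.
C₂ = 7.71 C₁ and U = ½CV², so U₂/U₁ = C₂/C₁ = 7.71.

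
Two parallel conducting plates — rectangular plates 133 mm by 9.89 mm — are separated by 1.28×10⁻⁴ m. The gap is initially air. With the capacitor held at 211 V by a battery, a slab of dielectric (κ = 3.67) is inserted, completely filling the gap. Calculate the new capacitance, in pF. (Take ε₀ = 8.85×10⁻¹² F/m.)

A = 133 × 9.89 mm² = 1.32×10⁻³ m².
Initially C₁ = ε₀A/d = 8.85×10⁻¹² × 1.32×10⁻³ / 1.28×10⁻⁴ = 9.09×10⁻¹¹ F.
C = κε₀A/d scales with κ, so C₂/C₁ = κ = 3.67.
C₂ = 3.67 × 9.09×10⁻¹¹ = 3.34×10⁻¹⁰ F.

334 pF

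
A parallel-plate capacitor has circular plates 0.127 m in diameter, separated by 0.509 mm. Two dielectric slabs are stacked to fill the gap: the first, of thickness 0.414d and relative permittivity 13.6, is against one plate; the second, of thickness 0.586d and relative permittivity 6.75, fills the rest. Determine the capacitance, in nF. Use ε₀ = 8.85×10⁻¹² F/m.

1.88 nF

A = π(0.127/2 m)² = 1.27×10⁻² m².
Stacked slabs ⇒ two capacitors in series, each with the full plate area.
C₁ = κ₁ε₀A/d₁ = 13.6 × 8.85×10⁻¹² × 1.27×10⁻² / 2.11×10⁻⁴ = 7.24×10⁻⁹ F.
C₂ = κ₂ε₀A/d₂ = 6.75 × 8.85×10⁻¹² × 1.27×10⁻² / 2.98×10⁻⁴ = 2.54×10⁻⁹ F.
C = (1/C₁ + 1/C₂)⁻¹ = 1.88×10⁻⁹ F.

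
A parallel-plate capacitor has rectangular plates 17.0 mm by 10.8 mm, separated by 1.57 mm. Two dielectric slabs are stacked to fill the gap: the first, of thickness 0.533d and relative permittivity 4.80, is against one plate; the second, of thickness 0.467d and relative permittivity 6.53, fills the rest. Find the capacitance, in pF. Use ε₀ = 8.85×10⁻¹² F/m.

A = 17.0 × 10.8 mm² = 1.84×10⁻⁴ m².
Stacked slabs ⇒ two capacitors in series, each with the full plate area.
C₁ = κ₁ε₀A/d₁ = 4.80 × 8.85×10⁻¹² × 1.84×10⁻⁴ / 8.37×10⁻⁴ = 9.32×10⁻¹² F.
C₂ = κ₂ε₀A/d₂ = 6.53 × 8.85×10⁻¹² × 1.84×10⁻⁴ / 7.33×10⁻⁴ = 1.45×10⁻¹¹ F.
C = (1/C₁ + 1/C₂)⁻¹ = 5.67×10⁻¹² F.

C ≈ 5.67 pF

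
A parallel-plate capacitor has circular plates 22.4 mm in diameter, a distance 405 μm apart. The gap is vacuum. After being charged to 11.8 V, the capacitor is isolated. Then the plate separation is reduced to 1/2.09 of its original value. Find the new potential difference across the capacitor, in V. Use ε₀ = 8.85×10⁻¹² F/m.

V ≈ 5.65 V

A = π(22.4/2 mm)² = 3.94×10⁻⁴ m².
Initially C₁ = ε₀A/d = 8.85×10⁻¹² × 3.94×10⁻⁴ / 4.05×10⁻⁴ = 8.61×10⁻¹² F.
V₁ = 11.8 V.
Isolated ⇒ Q is held fixed. C₂ = 2.09 C₁ and V = Q/C, so V₂/V₁ = C₁/C₂ = 0.478.
V₂ = 0.478 × 11.8 = 5.65 V.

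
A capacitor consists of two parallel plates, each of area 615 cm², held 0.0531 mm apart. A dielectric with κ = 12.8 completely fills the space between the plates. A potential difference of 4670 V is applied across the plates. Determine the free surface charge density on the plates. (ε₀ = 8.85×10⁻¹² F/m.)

σ ≈ 0.996 μC/cm²

A = 615 cm² = 6.15×10⁻² m².
C = κε₀A/d = 12.8 × 8.85×10⁻¹² × 6.15×10⁻² / 5.31×10⁻⁵ = 1.31×10⁻⁷ F.
σ = Q/A = CV/A = 1.31×10⁻⁷ × 4670 / 6.15×10⁻² = 9.96×10⁻³ C/m².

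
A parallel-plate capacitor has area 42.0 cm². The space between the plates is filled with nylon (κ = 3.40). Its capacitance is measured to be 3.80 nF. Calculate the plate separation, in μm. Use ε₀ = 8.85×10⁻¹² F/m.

33.3 μm

A = 42.0 cm² = 4.20×10⁻³ m².
d = κε₀A/C = 3.40 × 8.85×10⁻¹² × 4.20×10⁻³ / 3.80×10⁻⁹ = 3.33×10⁻⁵ m.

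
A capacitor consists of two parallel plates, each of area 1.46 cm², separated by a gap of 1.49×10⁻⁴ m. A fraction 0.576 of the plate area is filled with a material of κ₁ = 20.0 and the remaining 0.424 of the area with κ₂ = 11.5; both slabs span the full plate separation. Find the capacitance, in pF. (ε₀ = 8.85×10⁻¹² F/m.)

A = 1.46 cm² = 1.46×10⁻⁴ m².
Side-by-side slabs ⇒ two capacitors in parallel, each spanning the full gap.
C₁ = κ₁ε₀A₁/d = 20.0 × 8.85×10⁻¹² × 8.41×10⁻⁵ / 1.49×10⁻⁴ = 9.99×10⁻¹¹ F.
C₂ = κ₂ε₀A₂/d = 11.5 × 8.85×10⁻¹² × 6.19×10⁻⁵ / 1.49×10⁻⁴ = 4.23×10⁻¹¹ F.
C = C₁ + C₂ = 1.42×10⁻¹⁰ F.

C ≈ 142 pF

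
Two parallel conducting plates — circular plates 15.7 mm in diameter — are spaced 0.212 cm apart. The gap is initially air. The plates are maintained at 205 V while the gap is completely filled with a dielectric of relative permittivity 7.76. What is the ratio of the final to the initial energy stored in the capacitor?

7.76

Battery connected ⇒ V is held fixed.
C₂ = 7.76 C₁ and U = ½CV², so U₂/U₁ = C₂/C₁ = 7.76.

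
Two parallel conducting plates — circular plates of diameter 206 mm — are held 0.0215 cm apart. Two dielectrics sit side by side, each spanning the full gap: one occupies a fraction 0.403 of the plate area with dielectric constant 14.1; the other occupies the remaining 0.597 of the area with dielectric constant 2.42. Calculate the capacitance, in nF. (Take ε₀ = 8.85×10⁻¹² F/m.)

A = π(206/2 mm)² = 3.33×10⁻² m².
Side-by-side slabs ⇒ two capacitors in parallel, each spanning the full gap.
C₁ = κ₁ε₀A₁/d = 14.1 × 8.85×10⁻¹² × 1.34×10⁻² / 2.15×10⁻⁴ = 7.80×10⁻⁹ F.
C₂ = κ₂ε₀A₂/d = 2.42 × 8.85×10⁻¹² × 1.99×10⁻² / 2.15×10⁻⁴ = 1.98×10⁻⁹ F.
C = C₁ + C₂ = 9.78×10⁻⁹ F.

C ≈ 9.78 nF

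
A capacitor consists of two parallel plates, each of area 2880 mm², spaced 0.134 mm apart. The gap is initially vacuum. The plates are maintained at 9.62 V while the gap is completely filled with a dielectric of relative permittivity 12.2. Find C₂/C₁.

C₂/C₁ ≈ 12.2

C = κε₀A/d scales with κ, so C₂/C₁ = κ = 12.2.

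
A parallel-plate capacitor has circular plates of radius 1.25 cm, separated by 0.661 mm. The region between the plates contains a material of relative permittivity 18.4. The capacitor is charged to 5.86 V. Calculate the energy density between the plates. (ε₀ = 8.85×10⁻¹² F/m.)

u ≈ 6.40 mJ/m³

E = V/d = 5.86 / 6.61×10⁻⁴ = 8.87×10³ V/m.
u = ½κε₀E² = ½ × 18.4 × 8.85×10⁻¹² × (8.87×10³)² = 6.40×10⁻³ J/m³.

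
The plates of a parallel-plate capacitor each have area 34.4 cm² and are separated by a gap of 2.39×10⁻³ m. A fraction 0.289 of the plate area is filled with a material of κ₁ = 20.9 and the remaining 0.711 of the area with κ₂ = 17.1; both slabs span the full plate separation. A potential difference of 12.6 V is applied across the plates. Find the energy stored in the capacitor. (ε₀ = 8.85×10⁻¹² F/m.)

U ≈ 18.4 nJ

A = 34.4 cm² = 3.44×10⁻³ m².
Side-by-side slabs ⇒ two capacitors in parallel, each spanning the full gap.
C₁ = κ₁ε₀A₁/d = 20.9 × 8.85×10⁻¹² × 9.94×10⁻⁴ / 2.39×10⁻³ = 7.69×10⁻¹¹ F.
C₂ = κ₂ε₀A₂/d = 17.1 × 8.85×10⁻¹² × 2.45×10⁻³ / 2.39×10⁻³ = 1.55×10⁻¹⁰ F.
C = C₁ + C₂ = 2.32×10⁻¹⁰ F.
U = ½CV² = ½ × 2.32×10⁻¹⁰ × (12.6)² = 1.84×10⁻⁸ J.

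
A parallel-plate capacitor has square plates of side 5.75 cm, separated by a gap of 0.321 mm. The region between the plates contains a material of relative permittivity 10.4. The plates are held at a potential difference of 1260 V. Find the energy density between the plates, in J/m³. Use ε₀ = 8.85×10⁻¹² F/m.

709 J/m³

E = V/d = 1260 / 3.21×10⁻⁴ = 3.93×10⁶ V/m.
u = ½κε₀E² = ½ × 10.4 × 8.85×10⁻¹² × (3.93×10⁶)² = 7.09×10² J/m³.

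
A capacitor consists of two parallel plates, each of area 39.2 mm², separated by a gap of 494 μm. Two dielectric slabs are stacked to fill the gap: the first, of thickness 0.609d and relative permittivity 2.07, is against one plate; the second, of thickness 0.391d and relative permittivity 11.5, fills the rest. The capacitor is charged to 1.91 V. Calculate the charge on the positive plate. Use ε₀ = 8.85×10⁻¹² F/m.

Q ≈ 4.09 pC

A = 39.2 mm² = 3.92×10⁻⁵ m².
Stacked slabs ⇒ two capacitors in series, each with the full plate area.
C₁ = κ₁ε₀A/d₁ = 2.07 × 8.85×10⁻¹² × 3.92×10⁻⁵ / 3.01×10⁻⁴ = 2.39×10⁻¹² F.
C₂ = κ₂ε₀A/d₂ = 11.5 × 8.85×10⁻¹² × 3.92×10⁻⁵ / 1.93×10⁻⁴ = 2.07×10⁻¹¹ F.
C = (1/C₁ + 1/C₂)⁻¹ = 2.14×10⁻¹² F.
Q = CV = 2.14×10⁻¹² × 1.91 = 4.09×10⁻¹² C.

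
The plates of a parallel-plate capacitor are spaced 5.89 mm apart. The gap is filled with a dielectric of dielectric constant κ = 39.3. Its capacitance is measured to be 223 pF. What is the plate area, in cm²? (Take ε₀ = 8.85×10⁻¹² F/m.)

A = Cd/(κε₀) = 2.23×10⁻¹⁰ × 5.89×10⁻³ / (39.3 × 8.85×10⁻¹²) = 3.78×10⁻³ m².

A ≈ 37.8 cm²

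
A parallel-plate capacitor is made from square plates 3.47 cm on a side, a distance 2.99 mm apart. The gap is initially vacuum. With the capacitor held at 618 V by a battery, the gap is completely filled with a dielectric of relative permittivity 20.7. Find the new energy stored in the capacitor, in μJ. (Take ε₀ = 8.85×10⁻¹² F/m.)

A = (3.47 cm)² = 1.20×10⁻³ m².
Initially C₁ = ε₀A/d = 8.85×10⁻¹² × 1.20×10⁻³ / 2.99×10⁻³ = 3.56×10⁻¹² F.
U₁ = 6.81×10⁻⁷ J.
Battery connected ⇒ V is held fixed. C₂ = 20.7 C₁ and U = ½CV², so U₂/U₁ = C₂/C₁ = 20.7.
U₂ = 20.7 × 6.81×10⁻⁷ = 1.41×10⁻⁵ J.

14.1 μJ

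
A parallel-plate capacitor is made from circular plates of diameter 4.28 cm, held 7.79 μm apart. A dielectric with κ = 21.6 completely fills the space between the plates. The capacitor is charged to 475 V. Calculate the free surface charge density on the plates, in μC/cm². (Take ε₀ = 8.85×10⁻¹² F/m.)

1.17 μC/cm²

A = π(4.28/2 cm)² = 1.44×10⁻³ m².
C = κε₀A/d = 21.6 × 8.85×10⁻¹² × 1.44×10⁻³ / 7.79×10⁻⁶ = 3.53×10⁻⁸ F.
σ = Q/A = CV/A = 3.53×10⁻⁸ × 475 / 1.44×10⁻³ = 1.17×10⁻² C/m².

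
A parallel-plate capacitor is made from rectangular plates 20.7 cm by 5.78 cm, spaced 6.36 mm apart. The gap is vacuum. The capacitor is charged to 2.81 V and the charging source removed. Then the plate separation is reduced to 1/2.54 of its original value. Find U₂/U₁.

Isolated ⇒ Q is held fixed.
C₂ = 2.54 C₁ and U = Q²/(2C), so U₂/U₁ = C₁/C₂ = 0.394.

0.394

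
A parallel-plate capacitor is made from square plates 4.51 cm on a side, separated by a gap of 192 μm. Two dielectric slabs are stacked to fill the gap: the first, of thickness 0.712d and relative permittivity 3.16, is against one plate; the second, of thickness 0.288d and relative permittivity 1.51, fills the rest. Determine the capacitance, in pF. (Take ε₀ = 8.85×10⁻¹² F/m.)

C ≈ 225 pF

A = (4.51 cm)² = 2.03×10⁻³ m².
Stacked slabs ⇒ two capacitors in series, each with the full plate area.
C₁ = κ₁ε₀A/d₁ = 3.16 × 8.85×10⁻¹² × 2.03×10⁻³ / 1.37×10⁻⁴ = 4.16×10⁻¹⁰ F.
C₂ = κ₂ε₀A/d₂ = 1.51 × 8.85×10⁻¹² × 2.03×10⁻³ / 5.53×10⁻⁵ = 4.92×10⁻¹⁰ F.
C = (1/C₁ + 1/C₂)⁻¹ = 2.25×10⁻¹⁰ F.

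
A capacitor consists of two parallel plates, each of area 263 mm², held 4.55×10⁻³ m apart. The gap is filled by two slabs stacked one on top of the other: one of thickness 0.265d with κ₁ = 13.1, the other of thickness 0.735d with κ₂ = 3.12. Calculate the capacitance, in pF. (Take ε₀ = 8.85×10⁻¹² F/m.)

C ≈ 2.00 pF

A = 263 mm² = 2.63×10⁻⁴ m².
Stacked slabs ⇒ two capacitors in series, each with the full plate area.
C₁ = κ₁ε₀A/d₁ = 13.1 × 8.85×10⁻¹² × 2.63×10⁻⁴ / 1.21×10⁻³ = 2.53×10⁻¹¹ F.
C₂ = κ₂ε₀A/d₂ = 3.12 × 8.85×10⁻¹² × 2.63×10⁻⁴ / 3.34×10⁻³ = 2.17×10⁻¹² F.
C = (1/C₁ + 1/C₂)⁻¹ = 2.00×10⁻¹² F.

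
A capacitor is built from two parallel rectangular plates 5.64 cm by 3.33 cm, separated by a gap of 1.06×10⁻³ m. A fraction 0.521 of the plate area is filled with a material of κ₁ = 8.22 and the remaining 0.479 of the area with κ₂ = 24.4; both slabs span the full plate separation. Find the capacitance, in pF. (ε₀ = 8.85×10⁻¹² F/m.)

A = 5.64 × 3.33 cm² = 1.88×10⁻³ m².
Side-by-side slabs ⇒ two capacitors in parallel, each spanning the full gap.
C₁ = κ₁ε₀A₁/d = 8.22 × 8.85×10⁻¹² × 9.79×10⁻⁴ / 1.06×10⁻³ = 6.72×10⁻¹¹ F.
C₂ = κ₂ε₀A₂/d = 24.4 × 8.85×10⁻¹² × 9.00×10⁻⁴ / 1.06×10⁻³ = 1.83×10⁻¹⁰ F.
C = C₁ + C₂ = 2.50×10⁻¹⁰ F.

250 pF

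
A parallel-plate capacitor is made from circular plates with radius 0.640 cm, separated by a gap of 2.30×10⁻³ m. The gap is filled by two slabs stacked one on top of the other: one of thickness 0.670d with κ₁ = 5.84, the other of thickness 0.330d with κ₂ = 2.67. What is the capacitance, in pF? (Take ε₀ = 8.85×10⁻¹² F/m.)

C ≈ 2.08 pF

A = π(0.640 cm)² = 1.29×10⁻⁴ m².
Stacked slabs ⇒ two capacitors in series, each with the full plate area.
C₁ = κ₁ε₀A/d₁ = 5.84 × 8.85×10⁻¹² × 1.29×10⁻⁴ / 1.54×10⁻³ = 4.32×10⁻¹² F.
C₂ = κ₂ε₀A/d₂ = 2.67 × 8.85×10⁻¹² × 1.29×10⁻⁴ / 7.59×10⁻⁴ = 4.01×10⁻¹² F.
C = (1/C₁ + 1/C₂)⁻¹ = 2.08×10⁻¹² F.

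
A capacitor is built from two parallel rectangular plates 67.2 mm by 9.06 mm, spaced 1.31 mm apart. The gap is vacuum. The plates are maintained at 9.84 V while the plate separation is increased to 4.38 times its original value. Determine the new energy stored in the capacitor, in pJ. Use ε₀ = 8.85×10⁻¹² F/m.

45.5 pJ

A = 67.2 × 9.06 mm² = 6.09×10⁻⁴ m².
Initially C₁ = ε₀A/d = 8.85×10⁻¹² × 6.09×10⁻⁴ / 1.31×10⁻³ = 4.11×10⁻¹² F.
U₁ = 1.99×10⁻¹⁰ J.
Battery connected ⇒ V is held fixed. C₂ = 0.228 C₁ and U = ½CV², so U₂/U₁ = C₂/C₁ = 0.228.
U₂ = 0.228 × 1.99×10⁻¹⁰ = 4.55×10⁻¹¹ J.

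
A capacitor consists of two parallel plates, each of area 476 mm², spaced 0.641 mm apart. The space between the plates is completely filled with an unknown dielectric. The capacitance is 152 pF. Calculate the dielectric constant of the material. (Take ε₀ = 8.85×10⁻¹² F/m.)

23.1

A = 476 mm² = 4.76×10⁻⁴ m².
κ = Cd/(ε₀A) = 1.52×10⁻¹⁰ × 6.41×10⁻⁴ / (8.85×10⁻¹² × 4.76×10⁻⁴) = 23.1.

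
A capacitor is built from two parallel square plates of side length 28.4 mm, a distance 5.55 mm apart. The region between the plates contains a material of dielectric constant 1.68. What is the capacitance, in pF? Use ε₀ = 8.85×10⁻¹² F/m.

2.16 pF

A = (28.4 mm)² = 8.07×10⁻⁴ m².
C = κε₀A/d = 1.68 × 8.85×10⁻¹² × 8.07×10⁻⁴ / 5.55×10⁻³ = 2.16×10⁻¹² F.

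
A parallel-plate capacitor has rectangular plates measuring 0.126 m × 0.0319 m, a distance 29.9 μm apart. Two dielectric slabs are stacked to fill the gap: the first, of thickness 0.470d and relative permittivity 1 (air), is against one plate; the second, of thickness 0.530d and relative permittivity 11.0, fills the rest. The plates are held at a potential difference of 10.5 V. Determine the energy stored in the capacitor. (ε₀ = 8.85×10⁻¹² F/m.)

U ≈ 127 nJ

A = 0.126 × 0.0319 m² = 4.02×10⁻³ m².
Stacked slabs ⇒ two capacitors in series, each with the full plate area.
C₁ = κ₁ε₀A/d₁ = 1.00 × 8.85×10⁻¹² × 4.02×10⁻³ / 1.41×10⁻⁵ = 2.53×10⁻⁹ F.
C₂ = κ₂ε₀A/d₂ = 11.0 × 8.85×10⁻¹² × 4.02×10⁻³ / 1.58×10⁻⁵ = 2.47×10⁻⁸ F.
C = (1/C₁ + 1/C₂)⁻¹ = 2.30×10⁻⁹ F.
U = ½CV² = ½ × 2.30×10⁻⁹ × (10.5)² = 1.27×10⁻⁷ J.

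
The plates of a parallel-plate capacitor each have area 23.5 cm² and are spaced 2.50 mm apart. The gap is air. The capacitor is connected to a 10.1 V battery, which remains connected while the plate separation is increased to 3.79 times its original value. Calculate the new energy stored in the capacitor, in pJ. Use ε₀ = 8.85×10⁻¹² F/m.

112 pJ

A = 23.5 cm² = 2.35×10⁻³ m².
Initially C₁ = ε₀A/d = 8.85×10⁻¹² × 2.35×10⁻³ / 2.50×10⁻³ = 8.32×10⁻¹² F.
U₁ = 4.24×10⁻¹⁰ J.
Battery connected ⇒ V is held fixed. C₂ = 0.264 C₁ and U = ½CV², so U₂/U₁ = C₂/C₁ = 0.264.
U₂ = 0.264 × 4.24×10⁻¹⁰ = 1.12×10⁻¹⁰ J.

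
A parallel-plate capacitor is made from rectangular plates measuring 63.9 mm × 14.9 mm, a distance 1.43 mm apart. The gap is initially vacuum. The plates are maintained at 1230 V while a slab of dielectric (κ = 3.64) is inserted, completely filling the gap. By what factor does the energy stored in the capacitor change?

3.64

Battery connected ⇒ V is held fixed.
C₂ = 3.64 C₁ and U = ½CV², so U₂/U₁ = C₂/C₁ = 3.64.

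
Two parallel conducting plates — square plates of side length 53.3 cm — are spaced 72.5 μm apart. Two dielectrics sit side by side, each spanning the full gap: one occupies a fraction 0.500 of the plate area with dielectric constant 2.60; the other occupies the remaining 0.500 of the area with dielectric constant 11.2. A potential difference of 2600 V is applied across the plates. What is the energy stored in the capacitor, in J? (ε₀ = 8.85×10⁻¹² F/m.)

0.809 J

A = (53.3 cm)² = 0.284 m².
Side-by-side slabs ⇒ two capacitors in parallel, each spanning the full gap.
C₁ = κ₁ε₀A₁/d = 2.60 × 8.85×10⁻¹² × 0.142 / 7.25×10⁻⁵ = 4.51×10⁻⁸ F.
C₂ = κ₂ε₀A₂/d = 11.2 × 8.85×10⁻¹² × 0.142 / 7.25×10⁻⁵ = 1.94×10⁻⁷ F.
C = C₁ + C₂ = 2.39×10⁻⁷ F.
U = ½CV² = ½ × 2.39×10⁻⁷ × (2600)² = 0.809 J.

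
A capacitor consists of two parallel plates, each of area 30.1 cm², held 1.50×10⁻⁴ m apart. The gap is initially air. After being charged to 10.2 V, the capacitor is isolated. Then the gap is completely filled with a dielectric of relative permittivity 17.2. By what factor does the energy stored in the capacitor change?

U₂/U₁ ≈ 0.0581

Isolated ⇒ Q is held fixed.
C₂ = 17.2 C₁ and U = Q²/(2C), so U₂/U₁ = C₁/C₂ = 0.0581.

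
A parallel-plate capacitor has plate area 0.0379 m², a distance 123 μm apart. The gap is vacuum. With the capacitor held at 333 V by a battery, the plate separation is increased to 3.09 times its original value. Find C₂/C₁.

0.324

C = ε₀A/d scales as 1/d, so C₂/C₁ = d₁/d₂ = 1/3.09 = 0.324.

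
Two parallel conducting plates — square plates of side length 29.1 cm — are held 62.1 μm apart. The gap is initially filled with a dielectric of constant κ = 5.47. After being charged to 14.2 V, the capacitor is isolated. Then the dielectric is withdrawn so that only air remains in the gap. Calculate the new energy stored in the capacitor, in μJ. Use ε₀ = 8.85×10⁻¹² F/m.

A = (29.1 cm)² = 8.47×10⁻² m².
Initially C₁ = κε₀A/d = 5.47 × 8.85×10⁻¹² × 8.47×10⁻² / 6.21×10⁻⁵ = 6.60×10⁻⁸ F.
U₁ = 6.66×10⁻⁶ J.
Isolated ⇒ Q is held fixed. C₂ = 0.183 C₁ and U = Q²/(2C), so U₂/U₁ = C₁/C₂ = 5.47.
U₂ = 5.47 × 6.66×10⁻⁶ = 3.64×10⁻⁵ J.

U ≈ 36.4 μJ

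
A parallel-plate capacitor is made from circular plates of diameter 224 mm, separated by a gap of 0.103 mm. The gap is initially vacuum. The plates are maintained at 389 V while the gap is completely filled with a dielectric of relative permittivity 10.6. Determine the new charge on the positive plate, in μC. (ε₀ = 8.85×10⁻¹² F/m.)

Q ≈ 14.0 μC

A = π(224/2 mm)² = 3.94×10⁻² m².
Initially C₁ = ε₀A/d = 8.85×10⁻¹² × 3.94×10⁻² / 1.03×10⁻⁴ = 3.39×10⁻⁹ F.
Q₁ = 1.32×10⁻⁶ C.
Battery connected ⇒ V is held fixed. C₂ = 10.6 C₁ and Q = CV, so Q₂/Q₁ = C₂/C₁ = 10.6.
Q₂ = 10.6 × 1.32×10⁻⁶ = 1.40×10⁻⁵ C.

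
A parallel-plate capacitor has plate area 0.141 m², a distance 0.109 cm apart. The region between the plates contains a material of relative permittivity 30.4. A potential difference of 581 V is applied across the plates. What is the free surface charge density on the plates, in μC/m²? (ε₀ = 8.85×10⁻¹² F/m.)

C = κε₀A/d = 30.4 × 8.85×10⁻¹² × 0.141 / 1.09×10⁻³ = 3.48×10⁻⁸ F.
σ = Q/A = CV/A = 3.48×10⁻⁸ × 581 / 0.141 = 1.43×10⁻⁴ C/m².

σ ≈ 143 μC/m²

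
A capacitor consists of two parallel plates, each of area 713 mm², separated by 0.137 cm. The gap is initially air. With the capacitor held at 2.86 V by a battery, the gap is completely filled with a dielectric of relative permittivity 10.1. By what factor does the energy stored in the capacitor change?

Battery connected ⇒ V is held fixed.
C₂ = 10.1 C₁ and U = ½CV², so U₂/U₁ = C₂/C₁ = 10.1.

U₂/U₁ ≈ 10.1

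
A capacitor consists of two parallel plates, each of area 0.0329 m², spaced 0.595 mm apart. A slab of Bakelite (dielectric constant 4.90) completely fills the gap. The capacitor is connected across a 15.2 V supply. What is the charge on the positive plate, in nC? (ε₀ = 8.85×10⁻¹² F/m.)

C = κε₀A/d = 4.90 × 8.85×10⁻¹² × 3.29×10⁻² / 5.95×10⁻⁴ = 2.40×10⁻⁹ F.
Q = CV = 2.40×10⁻⁹ × 15.2 = 3.64×10⁻⁸ C.

36.4 nC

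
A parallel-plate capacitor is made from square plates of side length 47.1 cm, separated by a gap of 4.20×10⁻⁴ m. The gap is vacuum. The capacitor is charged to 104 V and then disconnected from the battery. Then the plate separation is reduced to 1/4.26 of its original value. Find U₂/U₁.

Isolated ⇒ Q is held fixed.
C₂ = 4.26 C₁ and U = Q²/(2C), so U₂/U₁ = C₁/C₂ = 0.235.

0.235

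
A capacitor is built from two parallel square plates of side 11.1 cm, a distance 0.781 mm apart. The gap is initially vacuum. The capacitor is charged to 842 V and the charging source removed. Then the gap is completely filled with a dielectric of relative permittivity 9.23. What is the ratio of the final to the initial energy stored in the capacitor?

U₂/U₁ ≈ 0.108

Isolated ⇒ Q is held fixed.
C₂ = 9.23 C₁ and U = Q²/(2C), so U₂/U₁ = C₁/C₂ = 0.108.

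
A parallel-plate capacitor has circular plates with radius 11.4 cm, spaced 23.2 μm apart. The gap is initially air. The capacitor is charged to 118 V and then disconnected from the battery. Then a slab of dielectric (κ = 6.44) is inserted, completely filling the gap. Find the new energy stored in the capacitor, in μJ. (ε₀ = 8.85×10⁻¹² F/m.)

U ≈ 16.8 μJ

A = π(11.4 cm)² = 4.08×10⁻² m².
Initially C₁ = ε₀A/d = 8.85×10⁻¹² × 4.08×10⁻² / 2.32×10⁻⁵ = 1.56×10⁻⁸ F.
U₁ = 1.08×10⁻⁴ J.
Isolated ⇒ Q is held fixed. C₂ = 6.44 C₁ and U = Q²/(2C), so U₂/U₁ = C₁/C₂ = 0.155.
U₂ = 0.155 × 1.08×10⁻⁴ = 1.68×10⁻⁵ J.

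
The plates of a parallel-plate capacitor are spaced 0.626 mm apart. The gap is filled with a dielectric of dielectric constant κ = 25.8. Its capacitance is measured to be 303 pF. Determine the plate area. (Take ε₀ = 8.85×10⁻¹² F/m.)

8.31 cm²

A = Cd/(κε₀) = 3.03×10⁻¹⁰ × 6.26×10⁻⁴ / (25.8 × 8.85×10⁻¹²) = 8.31×10⁻⁴ m².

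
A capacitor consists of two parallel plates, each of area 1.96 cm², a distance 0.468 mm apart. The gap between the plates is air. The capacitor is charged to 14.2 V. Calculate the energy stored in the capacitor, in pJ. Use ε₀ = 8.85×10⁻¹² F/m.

374 pJ

A = 1.96 cm² = 1.96×10⁻⁴ m².
C = ε₀A/d = 8.85×10⁻¹² × 1.96×10⁻⁴ / 4.68×10⁻⁴ = 3.71×10⁻¹² F.
U = ½CV² = ½ × 3.71×10⁻¹² × (14.2)² = 3.74×10⁻¹⁰ J.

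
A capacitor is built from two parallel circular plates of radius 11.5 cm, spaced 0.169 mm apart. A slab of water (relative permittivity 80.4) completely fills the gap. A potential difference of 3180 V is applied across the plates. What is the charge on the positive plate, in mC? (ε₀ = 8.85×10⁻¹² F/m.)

Q ≈ 0.556 mC

A = π(11.5 cm)² = 4.15×10⁻² m².
C = κε₀A/d = 80.4 × 8.85×10⁻¹² × 4.15×10⁻² / 1.69×10⁻⁴ = 1.75×10⁻⁷ F.
Q = CV = 1.75×10⁻⁷ × 3180 = 5.56×10⁻⁴ C.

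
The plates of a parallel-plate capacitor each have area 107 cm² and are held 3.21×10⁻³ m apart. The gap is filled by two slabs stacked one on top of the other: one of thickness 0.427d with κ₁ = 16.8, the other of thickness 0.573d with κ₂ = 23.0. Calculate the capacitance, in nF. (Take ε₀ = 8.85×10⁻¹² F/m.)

A = 107 cm² = 1.07×10⁻² m².
Stacked slabs ⇒ two capacitors in series, each with the full plate area.
C₁ = κ₁ε₀A/d₁ = 16.8 × 8.85×10⁻¹² × 1.07×10⁻² / 1.37×10⁻³ = 1.16×10⁻⁹ F.
C₂ = κ₂ε₀A/d₂ = 23.0 × 8.85×10⁻¹² × 1.07×10⁻² / 1.84×10⁻³ = 1.18×10⁻⁹ F.
C = (1/C₁ + 1/C₂)⁻¹ = 5.86×10⁻¹⁰ F.

C ≈ 0.586 nF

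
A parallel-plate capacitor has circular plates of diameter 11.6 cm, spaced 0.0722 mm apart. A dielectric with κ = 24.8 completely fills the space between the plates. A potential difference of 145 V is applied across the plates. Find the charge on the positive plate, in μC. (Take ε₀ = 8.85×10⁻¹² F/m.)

A = π(11.6/2 cm)² = 1.06×10⁻² m².
C = κε₀A/d = 24.8 × 8.85×10⁻¹² × 1.06×10⁻² / 7.22×10⁻⁵ = 3.21×10⁻⁸ F.
Q = CV = 3.21×10⁻⁸ × 145 = 4.66×10⁻⁶ C.

4.66 μC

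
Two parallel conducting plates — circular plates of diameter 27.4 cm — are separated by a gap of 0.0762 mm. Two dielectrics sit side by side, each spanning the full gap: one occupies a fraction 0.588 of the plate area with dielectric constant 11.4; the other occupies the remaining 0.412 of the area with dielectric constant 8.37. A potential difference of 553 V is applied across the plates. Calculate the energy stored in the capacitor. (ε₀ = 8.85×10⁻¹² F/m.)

A = π(27.4/2 cm)² = 5.90×10⁻² m².
Side-by-side slabs ⇒ two capacitors in parallel, each spanning the full gap.
C₁ = κ₁ε₀A₁/d = 11.4 × 8.85×10⁻¹² × 3.47×10⁻² / 7.62×10⁻⁵ = 4.59×10⁻⁸ F.
C₂ = κ₂ε₀A₂/d = 8.37 × 8.85×10⁻¹² × 2.43×10⁻² / 7.62×10⁻⁵ = 2.36×10⁻⁸ F.
C = C₁ + C₂ = 6.95×10⁻⁸ F.
U = ½CV² = ½ × 6.95×10⁻⁸ × (553)² = 1.06×10⁻² J.

U ≈ 10.6 mJ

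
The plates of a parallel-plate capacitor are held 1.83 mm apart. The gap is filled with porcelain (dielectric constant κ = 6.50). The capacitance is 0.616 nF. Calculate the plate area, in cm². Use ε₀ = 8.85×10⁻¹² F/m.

A = Cd/(κε₀) = 6.16×10⁻¹⁰ × 1.83×10⁻³ / (6.50 × 8.85×10⁻¹²) = 1.96×10⁻² m².

196 cm²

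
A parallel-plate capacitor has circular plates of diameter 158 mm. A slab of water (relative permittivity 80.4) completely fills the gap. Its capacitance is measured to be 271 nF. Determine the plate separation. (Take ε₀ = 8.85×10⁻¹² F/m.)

A = π(158/2 mm)² = 1.96×10⁻² m².
d = κε₀A/C = 80.4 × 8.85×10⁻¹² × 1.96×10⁻² / 2.71×10⁻⁷ = 5.15×10⁻⁵ m.

d ≈ 51.5 μm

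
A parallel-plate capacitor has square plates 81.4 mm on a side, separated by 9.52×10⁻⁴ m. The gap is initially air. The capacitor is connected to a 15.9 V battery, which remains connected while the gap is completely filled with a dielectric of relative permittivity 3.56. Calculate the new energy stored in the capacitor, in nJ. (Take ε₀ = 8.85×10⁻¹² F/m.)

A = (81.4 mm)² = 6.63×10⁻³ m².
Initially C₁ = ε₀A/d = 8.85×10⁻¹² × 6.63×10⁻³ / 9.52×10⁻⁴ = 6.16×10⁻¹¹ F.
U₁ = 7.79×10⁻⁹ J.
Battery connected ⇒ V is held fixed. C₂ = 3.56 C₁ and U = ½CV², so U₂/U₁ = C₂/C₁ = 3.56.
U₂ = 3.56 × 7.79×10⁻⁹ = 2.77×10⁻⁸ J.

U ≈ 27.7 nJ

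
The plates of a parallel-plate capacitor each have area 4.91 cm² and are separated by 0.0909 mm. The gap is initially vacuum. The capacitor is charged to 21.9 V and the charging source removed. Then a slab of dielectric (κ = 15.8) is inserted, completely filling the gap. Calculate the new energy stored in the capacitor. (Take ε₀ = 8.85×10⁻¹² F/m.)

U ≈ 0.726 nJ

A = 4.91 cm² = 4.91×10⁻⁴ m².
Initially C₁ = ε₀A/d = 8.85×10⁻¹² × 4.91×10⁻⁴ / 9.09×10⁻⁵ = 4.78×10⁻¹¹ F.
U₁ = 1.15×10⁻⁸ J.
Isolated ⇒ Q is held fixed. C₂ = 15.8 C₁ and U = Q²/(2C), so U₂/U₁ = C₁/C₂ = 0.0633.
U₂ = 0.0633 × 1.15×10⁻⁸ = 7.26×10⁻¹⁰ J.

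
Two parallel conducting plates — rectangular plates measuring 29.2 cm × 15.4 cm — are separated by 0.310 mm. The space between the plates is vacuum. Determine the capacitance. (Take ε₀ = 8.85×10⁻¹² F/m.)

A = 29.2 × 15.4 cm² = 4.50×10⁻² m².
C = ε₀A/d = 8.85×10⁻¹² × 4.50×10⁻² / 3.10×10⁻⁴ = 1.28×10⁻⁹ F.

C ≈ 1.28 nF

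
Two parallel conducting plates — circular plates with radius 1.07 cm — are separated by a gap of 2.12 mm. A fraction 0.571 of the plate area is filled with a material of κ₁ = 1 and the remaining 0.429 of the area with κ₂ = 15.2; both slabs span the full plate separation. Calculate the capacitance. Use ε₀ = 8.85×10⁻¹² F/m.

A = π(1.07 cm)² = 3.60×10⁻⁴ m².
Side-by-side slabs ⇒ two capacitors in parallel, each spanning the full gap.
C₁ = κ₁ε₀A₁/d = 1.00 × 8.85×10⁻¹² × 2.05×10⁻⁴ / 2.12×10⁻³ = 8.57×10⁻¹³ F.
C₂ = κ₂ε₀A₂/d = 15.2 × 8.85×10⁻¹² × 1.54×10⁻⁴ / 2.12×10⁻³ = 9.79×10⁻¹² F.
C = C₁ + C₂ = 1.06×10⁻¹¹ F.

10.6 pF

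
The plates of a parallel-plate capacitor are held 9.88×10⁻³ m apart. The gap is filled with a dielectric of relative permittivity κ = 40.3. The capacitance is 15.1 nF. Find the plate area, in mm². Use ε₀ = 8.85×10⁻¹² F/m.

4.18×10⁵ mm²

A = Cd/(κε₀) = 1.51×10⁻⁸ × 9.88×10⁻³ / (40.3 × 8.85×10⁻¹²) = 0.418 m².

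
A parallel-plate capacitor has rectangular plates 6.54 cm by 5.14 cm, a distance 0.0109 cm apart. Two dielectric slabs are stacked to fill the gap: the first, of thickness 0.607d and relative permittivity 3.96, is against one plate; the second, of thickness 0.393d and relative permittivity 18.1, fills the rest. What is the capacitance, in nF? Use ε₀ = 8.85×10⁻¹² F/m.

C ≈ 1.56 nF

A = 6.54 × 5.14 cm² = 3.36×10⁻³ m².
Stacked slabs ⇒ two capacitors in series, each with the full plate area.
C₁ = κ₁ε₀A/d₁ = 3.96 × 8.85×10⁻¹² × 3.36×10⁻³ / 6.62×10⁻⁵ = 1.78×10⁻⁹ F.
C₂ = κ₂ε₀A/d₂ = 18.1 × 8.85×10⁻¹² × 3.36×10⁻³ / 4.28×10⁻⁵ = 1.26×10⁻⁸ F.
C = (1/C₁ + 1/C₂)⁻¹ = 1.56×10⁻⁹ F.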